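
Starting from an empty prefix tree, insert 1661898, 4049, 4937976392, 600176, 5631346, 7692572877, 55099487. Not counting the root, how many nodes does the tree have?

50

Trace insertions, counting only characters that open a new branch:
  "1661898" → 7 new (1, 6, 6, 1, 8, 9, 8)
  "4049" → 4 new (4, 0, 4, 9)
  "4937976392" → prefix "4" already present; 9 new (9, 3, 7, 9, 7, 6, 3, 9, 2)
  "600176" → 6 new (6, 0, 0, 1, 7, 6)
  "5631346" → 7 new (5, 6, 3, 1, 3, 4, 6)
  "7692572877" → 10 new (7, 6, 9, 2, 5, 7, 2, 8, 7, 7)
  "55099487" → prefix "5" already present; 7 new (5, 0, 9, 9, 4, 8, 7)
Total nodes = 7 + 4 + 9 + 6 + 7 + 10 + 7 = 50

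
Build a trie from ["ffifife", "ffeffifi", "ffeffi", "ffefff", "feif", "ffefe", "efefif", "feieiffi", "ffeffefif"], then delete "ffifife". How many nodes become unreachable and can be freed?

After clearing the end-marker at "ffifife", prune upward until reaching a node still needed by another word.
The suffix "ifife" (5 nodes) is used only by "ffifife"; the node for "ff" still has the child "e", so pruning stops there.
Nodes removed: 5

5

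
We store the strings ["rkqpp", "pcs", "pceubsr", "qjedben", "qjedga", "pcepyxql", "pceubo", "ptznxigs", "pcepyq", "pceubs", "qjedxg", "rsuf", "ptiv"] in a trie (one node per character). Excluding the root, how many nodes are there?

43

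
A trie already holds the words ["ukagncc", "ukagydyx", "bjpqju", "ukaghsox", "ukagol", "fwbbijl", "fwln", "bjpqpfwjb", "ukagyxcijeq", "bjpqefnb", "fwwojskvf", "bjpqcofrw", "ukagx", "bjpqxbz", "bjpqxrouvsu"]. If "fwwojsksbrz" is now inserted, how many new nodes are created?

The longest prefix of "fwwojsksbrz" already in the trie is "fwwojsk" (length 7).
New nodes needed: |"fwwojsksbrz"| − 7 = 11 − 7 = 4.

4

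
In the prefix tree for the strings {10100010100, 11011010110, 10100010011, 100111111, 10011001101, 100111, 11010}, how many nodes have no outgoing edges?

Leaves are exactly the stored words that no other stored word extends.
Those words: "10011001101", "100111111", "10100010011", "10100010100", "11010", "11011010110"
Leaf count: 6

6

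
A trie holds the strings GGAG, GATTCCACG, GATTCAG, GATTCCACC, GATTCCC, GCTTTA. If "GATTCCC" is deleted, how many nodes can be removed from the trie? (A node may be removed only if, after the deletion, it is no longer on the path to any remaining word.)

After clearing the end-marker at "GATTCCC", prune upward until reaching a node still needed by another word.
The suffix "C" (1 node) is used only by "GATTCCC"; the node for "GATTCC" still has the child "A", so pruning stops there.
Nodes removed: 1

1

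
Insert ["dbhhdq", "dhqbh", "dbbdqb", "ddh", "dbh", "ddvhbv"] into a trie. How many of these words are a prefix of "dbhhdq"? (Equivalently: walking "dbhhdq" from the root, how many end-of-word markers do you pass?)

Traverse "dbhhdq" character by character; count nodes along the way that are marked as word ends.
Prefixes of the query that are stored words: "dbh", "dbhhdq"
Count: 2

2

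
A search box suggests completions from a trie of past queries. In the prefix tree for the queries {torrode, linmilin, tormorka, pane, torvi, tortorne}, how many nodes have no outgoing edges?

A leaf is a node with no children — equivalently, the end of a word that is not a proper prefix of any other stored word.
Those words: "linmilin", "pane", "tormorka", "torrode", "tortorne", "torvi"
Leaf count: 6

6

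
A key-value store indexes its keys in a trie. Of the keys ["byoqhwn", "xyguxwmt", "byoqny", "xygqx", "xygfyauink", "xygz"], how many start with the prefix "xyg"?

4

Traverse to the node for "xyg", then collect every word in that subtree.
Words under "xyg": xygfyauink, xygqx, xyguxwmt, xygz
Count: 4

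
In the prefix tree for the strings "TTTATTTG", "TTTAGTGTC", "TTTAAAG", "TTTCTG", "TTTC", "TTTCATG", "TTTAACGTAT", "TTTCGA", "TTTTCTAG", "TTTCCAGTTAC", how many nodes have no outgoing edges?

A leaf is a node with no children — equivalently, the end of a word that is not a proper prefix of any other stored word.
Those words: "TTTAAAG", "TTTAACGTAT", "TTTAGTGTC", "TTTATTTG", "TTTCATG", "TTTCCAGTTAC", "TTTCGA", "TTTCTG", "TTTTCTAG"
Leaf count: 9

9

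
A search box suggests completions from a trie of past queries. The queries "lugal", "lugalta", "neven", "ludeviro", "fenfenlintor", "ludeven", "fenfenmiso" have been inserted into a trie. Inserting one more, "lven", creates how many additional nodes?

3

"l" is already a path in the trie; the remaining "ven" must be added.
New nodes needed: |"lven"| − 1 = 4 − 1 = 3.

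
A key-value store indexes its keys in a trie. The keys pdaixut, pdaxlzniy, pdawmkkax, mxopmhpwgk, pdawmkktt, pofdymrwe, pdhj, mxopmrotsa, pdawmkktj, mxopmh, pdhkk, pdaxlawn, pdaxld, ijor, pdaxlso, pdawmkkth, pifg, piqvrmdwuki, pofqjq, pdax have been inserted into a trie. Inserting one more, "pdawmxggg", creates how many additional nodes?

4

"pdawm" is already a path in the trie; the remaining "xggg" must be added.
So 9 − 5 = 4 new nodes.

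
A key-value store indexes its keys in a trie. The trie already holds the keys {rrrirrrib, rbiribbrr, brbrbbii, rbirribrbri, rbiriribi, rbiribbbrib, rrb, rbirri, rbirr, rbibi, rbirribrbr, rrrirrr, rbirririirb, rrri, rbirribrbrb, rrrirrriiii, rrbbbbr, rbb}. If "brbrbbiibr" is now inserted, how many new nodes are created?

The longest prefix of "brbrbbiibr" already in the trie is "brbrbbii" (length 8).
New nodes needed: |"brbrbbiibr"| − 8 = 10 − 8 = 2.

2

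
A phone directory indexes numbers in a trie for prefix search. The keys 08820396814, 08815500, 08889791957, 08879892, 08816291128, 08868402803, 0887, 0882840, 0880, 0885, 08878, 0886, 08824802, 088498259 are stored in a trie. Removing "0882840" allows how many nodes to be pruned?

3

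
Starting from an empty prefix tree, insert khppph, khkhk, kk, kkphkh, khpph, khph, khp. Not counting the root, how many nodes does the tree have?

16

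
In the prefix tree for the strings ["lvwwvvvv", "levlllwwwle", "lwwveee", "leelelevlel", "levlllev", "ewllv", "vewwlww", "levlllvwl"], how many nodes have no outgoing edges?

8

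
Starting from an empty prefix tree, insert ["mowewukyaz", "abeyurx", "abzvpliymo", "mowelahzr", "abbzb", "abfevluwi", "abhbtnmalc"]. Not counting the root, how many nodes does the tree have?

48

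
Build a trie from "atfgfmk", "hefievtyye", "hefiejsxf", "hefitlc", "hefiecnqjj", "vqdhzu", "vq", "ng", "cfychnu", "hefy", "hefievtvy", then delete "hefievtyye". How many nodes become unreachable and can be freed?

3

Walk "hefievtyye" from the leaf back toward the root, removing each node that no remaining word uses.
The suffix "yye" (3 nodes) is used only by "hefievtyye"; the node for "hefievt" still has the child "v", so pruning stops there.
Nodes removed: 3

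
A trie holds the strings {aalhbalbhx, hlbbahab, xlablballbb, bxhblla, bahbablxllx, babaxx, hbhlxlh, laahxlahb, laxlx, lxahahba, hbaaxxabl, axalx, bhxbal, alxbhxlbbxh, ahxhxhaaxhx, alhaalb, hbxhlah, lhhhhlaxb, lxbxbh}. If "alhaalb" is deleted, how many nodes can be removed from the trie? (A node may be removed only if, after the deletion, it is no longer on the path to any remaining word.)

After clearing the end-marker at "alhaalb", prune upward until reaching a node still needed by another word.
The suffix "haalb" (5 nodes) is used only by "alhaalb"; the node for "al" still has the child "x", so pruning stops there.
Nodes removed: 5

5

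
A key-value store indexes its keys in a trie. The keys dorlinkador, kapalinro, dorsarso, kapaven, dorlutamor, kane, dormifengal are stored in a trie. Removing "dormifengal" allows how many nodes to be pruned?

8

A node on "dormifengal"'s path can go only if nothing else ends at it or branches off below it.
The suffix "mifengal" (8 nodes) is used only by "dormifengal"; the node for "dor" still has the child "l", so pruning stops there.
Nodes removed: 8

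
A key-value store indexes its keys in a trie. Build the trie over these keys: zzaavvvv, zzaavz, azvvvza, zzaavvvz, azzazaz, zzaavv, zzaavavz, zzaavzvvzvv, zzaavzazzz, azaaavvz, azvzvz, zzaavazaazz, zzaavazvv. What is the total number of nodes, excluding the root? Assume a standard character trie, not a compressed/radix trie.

Count nodes per top-level branch (shared prefixes stored once):
  'a'-branch (azaaavvz, azvvvza, azvzvz, azzazaz): 21 nodes
  'z'-branch (zzaavavz, zzaavazaazz, zzaavazvv, zzaavv, zzaavvvv, zzaavvvz, zzaavz, zzaavzazzz, zzaavzvvzvv): 29 nodes
Sum: 50

50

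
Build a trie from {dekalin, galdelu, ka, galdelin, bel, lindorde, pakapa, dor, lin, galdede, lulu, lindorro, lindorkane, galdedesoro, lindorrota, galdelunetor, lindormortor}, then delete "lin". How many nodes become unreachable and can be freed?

0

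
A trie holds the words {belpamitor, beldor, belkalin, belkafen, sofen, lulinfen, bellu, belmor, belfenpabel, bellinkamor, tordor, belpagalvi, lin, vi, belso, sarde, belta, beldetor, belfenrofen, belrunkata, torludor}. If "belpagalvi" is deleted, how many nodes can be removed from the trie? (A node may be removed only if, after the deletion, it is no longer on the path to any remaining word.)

5

Walk "belpagalvi" from the leaf back toward the root, removing each node that no remaining word uses.
The suffix "galvi" (5 nodes) is used only by "belpagalvi"; the node for "belpa" still has the child "m", so pruning stops there.
Nodes removed: 5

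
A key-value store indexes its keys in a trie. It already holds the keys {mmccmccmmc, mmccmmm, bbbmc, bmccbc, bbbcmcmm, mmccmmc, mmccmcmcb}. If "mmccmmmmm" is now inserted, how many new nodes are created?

Walking "mmccmmmmm" from the root, the first 7 characters ("mmccmmm") follow existing edges; "m" is the first miss.
So 9 − 7 = 2 new nodes.

2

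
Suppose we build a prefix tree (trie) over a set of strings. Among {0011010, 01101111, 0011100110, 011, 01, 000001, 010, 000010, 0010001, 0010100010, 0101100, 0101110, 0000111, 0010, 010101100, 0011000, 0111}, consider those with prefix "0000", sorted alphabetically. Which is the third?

Words with prefix "0000", in lexicographic order: "000001", "000010", "0000111"
The 3rd is 0000111.

0000111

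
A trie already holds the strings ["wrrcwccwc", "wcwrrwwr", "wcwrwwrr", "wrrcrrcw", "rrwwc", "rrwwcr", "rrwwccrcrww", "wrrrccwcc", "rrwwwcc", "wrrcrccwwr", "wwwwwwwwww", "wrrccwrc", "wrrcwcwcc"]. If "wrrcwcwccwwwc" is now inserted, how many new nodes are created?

4

The longest prefix of "wrrcwcwccwwwc" already in the trie is "wrrcwcwcc" (length 9).
New nodes needed: |"wrrcwcwccwwwc"| − 9 = 13 − 9 = 4.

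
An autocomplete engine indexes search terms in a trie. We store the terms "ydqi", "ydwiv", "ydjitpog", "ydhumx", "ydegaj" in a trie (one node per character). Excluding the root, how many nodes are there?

21

Trie structure (* marks end of a word):
(root)
└─ y
   └─ d
      ├─ e
      │  └─ g
      │     └─ a
      │        └─ j *
      ├─ h
      │  └─ u
      │     └─ m
      │        └─ x *
      ├─ j
      │  └─ i
      │     └─ t
      │        └─ p
      │           └─ o
      │              └─ g *
      ├─ q
      │  └─ i *
      └─ w
         └─ i
            └─ v *
Counting every labelled node above: 21.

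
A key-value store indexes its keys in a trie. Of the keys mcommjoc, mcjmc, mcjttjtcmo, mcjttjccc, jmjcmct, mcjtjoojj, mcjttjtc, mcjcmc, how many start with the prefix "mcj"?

Traverse to the node for "mcj", then collect every word in that subtree.
Matches: "mcjcmc", "mcjmc", "mcjtjoojj", "mcjttjccc", "mcjttjtc", "mcjttjtcmo"
Count: 6

6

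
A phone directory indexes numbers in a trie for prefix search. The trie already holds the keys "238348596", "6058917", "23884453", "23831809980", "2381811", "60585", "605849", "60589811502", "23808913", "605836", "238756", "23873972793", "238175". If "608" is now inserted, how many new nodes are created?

"60" is already a path in the trie; the remaining "8" must be added.
So 3 − 2 = 1 new nodes.

1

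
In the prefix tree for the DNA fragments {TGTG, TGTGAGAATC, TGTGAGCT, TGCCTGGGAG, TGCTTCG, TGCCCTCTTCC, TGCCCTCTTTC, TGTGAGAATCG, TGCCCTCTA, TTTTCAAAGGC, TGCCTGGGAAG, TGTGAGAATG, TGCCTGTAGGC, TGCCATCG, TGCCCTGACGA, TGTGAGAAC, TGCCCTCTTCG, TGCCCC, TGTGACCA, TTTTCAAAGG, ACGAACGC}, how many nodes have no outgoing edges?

18

Leaves are exactly the stored words that no other stored word extends.
Those words: "ACGAACGC", "TGCCATCG", "TGCCCC", "TGCCCTCTA", "TGCCCTCTTCC", "TGCCCTCTTCG", "TGCCCTCTTTC", "TGCCCTGACGA", "TGCCTGGGAAG", "TGCCTGGGAG", "TGCCTGTAGGC", "TGCTTCG", "TGTGACCA", "TGTGAGAAC", "TGTGAGAATCG", "TGTGAGAATG", "TGTGAGCT", "TTTTCAAAGGC"
Leaf count: 18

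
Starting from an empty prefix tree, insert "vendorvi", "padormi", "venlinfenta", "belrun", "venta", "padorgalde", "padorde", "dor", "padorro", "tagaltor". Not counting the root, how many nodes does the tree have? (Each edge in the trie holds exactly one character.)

51

Trace insertions, counting only characters that open a new branch:
  "vendorvi" → 8 new (v, e, n, d, o, r, v, i)
  "padormi" → 7 new (p, a, d, o, r, m, i)
  "venlinfenta" → prefix "ven" already present; 8 new (l, i, n, f, e, n, t, a)
  "belrun" → 6 new (b, e, l, r, u, n)
  "venta" → prefix "ven" already present; 2 new (t, a)
  "padorgalde" → prefix "pador" already present; 5 new (g, a, l, d, e)
  "padorde" → prefix "pador" already present; 2 new (d, e)
  "dor" → 3 new (d, o, r)
  "padorro" → prefix "pador" already present; 2 new (r, o)
  "tagaltor" → 8 new (t, a, g, a, l, t, o, r)
Total nodes = 8 + 7 + 8 + 6 + 2 + 5 + 2 + 3 + 2 + 8 = 51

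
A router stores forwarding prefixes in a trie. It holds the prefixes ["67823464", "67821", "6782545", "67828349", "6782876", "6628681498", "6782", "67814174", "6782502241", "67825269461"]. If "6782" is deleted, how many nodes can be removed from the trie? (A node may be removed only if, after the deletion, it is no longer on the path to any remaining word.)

0

After clearing the end-marker at "6782", prune upward until reaching a node still needed by another word.
Every node on "6782" is still needed (e.g. by "67823464"), so nothing is freed.
Nodes removed: 0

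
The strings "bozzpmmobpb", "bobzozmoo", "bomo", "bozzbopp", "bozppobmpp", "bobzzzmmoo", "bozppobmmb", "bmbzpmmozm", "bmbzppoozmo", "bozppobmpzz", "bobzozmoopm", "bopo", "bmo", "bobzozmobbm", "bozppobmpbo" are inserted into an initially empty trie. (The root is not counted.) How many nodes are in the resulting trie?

Insert word by word; a character creates a node only if that edge doesn't already exist:
  "bozzpmmobpb" → 11 new (b, o, z, z, p, m, m, o, b, p, b)
  "bobzozmoo" → prefix "bo" already present; 7 new (b, z, o, z, m, o, o)
  "bomo" → prefix "bo" already present; 2 new (m, o)
  "bozzbopp" → prefix "bozz" already present; 4 new (b, o, p, p)
  "bozppobmpp" → prefix "boz" already present; 7 new (p, p, o, b, m, p, p)
  "bobzzzmmoo" → prefix "bobz" already present; 6 new (z, z, m, m, o, o)
  "bozppobmmb" → prefix "bozppobm" already present; 2 new (m, b)
  "bmbzpmmozm" → prefix "b" already present; 9 new (m, b, z, p, m, m, o, z, m)
  "bmbzppoozmo" → prefix "bmbzp" already present; 6 new (p, o, o, z, m, o)
  "bozppobmpzz" → prefix "bozppobmp" already present; 2 new (z, z)
  "bobzozmoopm" → prefix "bobzozmoo" already present; 2 new (p, m)
  "bopo" → prefix "bo" already present; 2 new (p, o)
  "bmo" → prefix "bm" already present; 1 new (o)
  "bobzozmobbm" → prefix "bobzozmo" already present; 3 new (b, b, m)
  "bozppobmpbo" → prefix "bozppobmp" already present; 2 new (b, o)
Total nodes = 11 + 7 + 2 + 4 + 7 + 6 + 2 + 9 + 6 + 2 + 2 + 2 + 1 + 3 + 2 = 66

66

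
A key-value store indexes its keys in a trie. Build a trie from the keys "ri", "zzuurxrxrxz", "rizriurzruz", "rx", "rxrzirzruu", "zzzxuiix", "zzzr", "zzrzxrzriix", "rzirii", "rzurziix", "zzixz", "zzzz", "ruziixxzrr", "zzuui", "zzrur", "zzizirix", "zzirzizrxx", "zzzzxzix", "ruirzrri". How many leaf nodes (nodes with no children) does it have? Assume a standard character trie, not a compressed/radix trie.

A leaf is a node with no children — equivalently, the end of a word that is not a proper prefix of any other stored word.
Those words: "rizriurzruz", "ruirzrri", "ruziixxzrr", "rxrzirzruu", "rzirii", "rzurziix", "zzirzizrxx", "zzixz", "zzizirix", "zzrur", "zzrzxrzriix", "zzuui", "zzuurxrxrxz", "zzzr", "zzzxuiix", "zzzzxzix"
Leaf count: 16

16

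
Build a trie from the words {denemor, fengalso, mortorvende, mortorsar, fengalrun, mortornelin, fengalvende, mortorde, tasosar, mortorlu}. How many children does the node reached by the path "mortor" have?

5

The children of the "mortor" node are the distinct next characters among strings starting with "mortor".
Characters that immediately follow "mortor" among the stored strings: {d, l, n, s, v}.
That node has 5 child edges.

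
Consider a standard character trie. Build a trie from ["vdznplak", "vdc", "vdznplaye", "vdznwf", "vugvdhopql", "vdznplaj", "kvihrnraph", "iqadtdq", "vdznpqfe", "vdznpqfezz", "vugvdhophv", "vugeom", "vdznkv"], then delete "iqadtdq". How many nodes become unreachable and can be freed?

7

A node on "iqadtdq"'s path can go only if nothing else ends at it or branches off below it.
No other word shares any prefix with "iqadtdq", so all 7 of its nodes go.
Nodes removed: 7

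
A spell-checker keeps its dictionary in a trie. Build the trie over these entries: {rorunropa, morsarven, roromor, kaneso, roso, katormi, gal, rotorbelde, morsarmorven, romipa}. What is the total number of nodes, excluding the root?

56

Insert word by word; a character creates a node only if that edge doesn't already exist:
  "rorunropa" → 9 new (r, o, r, u, n, r, o, p, a)
  "morsarven" → 9 new (m, o, r, s, a, r, v, e, n)
  "roromor" → prefix "ror" already present; 4 new (o, m, o, r)
  "kaneso" → 6 new (k, a, n, e, s, o)
  "roso" → prefix "ro" already present; 2 new (s, o)
  "katormi" → prefix "ka" already present; 5 new (t, o, r, m, i)
  "gal" → 3 new (g, a, l)
  "rotorbelde" → prefix "ro" already present; 8 new (t, o, r, b, e, l, d, e)
  "morsarmorven" → prefix "morsar" already present; 6 new (m, o, r, v, e, n)
  "romipa" → prefix "ro" already present; 4 new (m, i, p, a)
Total nodes = 9 + 9 + 4 + 6 + 2 + 5 + 3 + 8 + 6 + 4 = 56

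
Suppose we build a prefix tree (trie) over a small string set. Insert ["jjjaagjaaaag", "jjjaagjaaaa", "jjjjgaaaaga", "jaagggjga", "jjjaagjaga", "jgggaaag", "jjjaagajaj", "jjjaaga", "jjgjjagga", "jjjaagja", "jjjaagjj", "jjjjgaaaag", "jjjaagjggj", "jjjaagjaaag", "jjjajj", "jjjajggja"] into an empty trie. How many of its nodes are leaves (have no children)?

12

Leaves are exactly the stored words that no other stored word extends.
Those words: "jaagggjga", "jgggaaag", "jjgjjagga", "jjjaagajaj", "jjjaagjaaaag", "jjjaagjaaag", "jjjaagjaga", "jjjaagjggj", "jjjaagjj", "jjjajggja", "jjjajj", "jjjjgaaaaga"
Leaf count: 12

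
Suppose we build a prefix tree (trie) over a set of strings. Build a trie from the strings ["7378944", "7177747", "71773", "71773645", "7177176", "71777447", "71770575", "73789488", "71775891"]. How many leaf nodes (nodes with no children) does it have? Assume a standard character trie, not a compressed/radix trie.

8

Leaves are exactly the stored words that no other stored word extends.
Those words: "71770575", "7177176", "71773645", "71775891", "71777447", "7177747", "7378944", "73789488"
Leaf count: 8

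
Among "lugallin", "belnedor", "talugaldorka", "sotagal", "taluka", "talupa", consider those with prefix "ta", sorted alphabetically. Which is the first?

talugaldorka

DFS of the "ta" subtree visits, in order: "talugaldorka", "taluka", "talupa"
The 1st is talugaldorka.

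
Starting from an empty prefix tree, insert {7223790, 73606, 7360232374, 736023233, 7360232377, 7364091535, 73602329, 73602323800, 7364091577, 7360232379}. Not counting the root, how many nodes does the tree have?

Count nodes per top-level branch (shared prefixes stored once):
  '7'-branch (7223790, 736023233, 7360232374, 7360232377, 7360232379, 73602323800, 73602329, 73606, 7364091535, 7364091577): 33 nodes
Sum: 33

33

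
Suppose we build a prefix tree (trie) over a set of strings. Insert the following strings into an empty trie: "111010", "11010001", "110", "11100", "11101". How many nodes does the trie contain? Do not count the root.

Trie structure (* marks end of a word):
(root)
└─ 1
   └─ 1
      ├─ 0 *
      │  └─ 1
      │     └─ 0
      │        └─ 0
      │           └─ 0
      │              └─ 1 *
      └─ 1
         └─ 0
            ├─ 0 *
            └─ 1 *
               └─ 0 *
Counting every labelled node above: 13.

13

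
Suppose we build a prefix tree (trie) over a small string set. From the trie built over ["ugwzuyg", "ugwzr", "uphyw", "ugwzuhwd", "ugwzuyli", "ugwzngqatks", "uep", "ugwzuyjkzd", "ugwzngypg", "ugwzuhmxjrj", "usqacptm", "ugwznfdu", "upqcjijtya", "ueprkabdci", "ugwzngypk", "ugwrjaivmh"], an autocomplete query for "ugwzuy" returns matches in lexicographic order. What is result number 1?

ugwzuyg

Filter for "ugwzuy…" and sort: "ugwzuyg", "ugwzuyjkzd", "ugwzuyli"
The 1st is ugwzuyg.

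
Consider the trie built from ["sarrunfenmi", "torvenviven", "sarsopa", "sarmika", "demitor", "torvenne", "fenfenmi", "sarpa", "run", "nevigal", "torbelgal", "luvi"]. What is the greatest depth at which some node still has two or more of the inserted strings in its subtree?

Look for the deepest trie node that still has at least two words in its subtree.
e.g. "torvenne" and "torvenviven" share the prefix "torven" of length 6; no pair shares a longer one.
Longest shared-prefix length: 6

6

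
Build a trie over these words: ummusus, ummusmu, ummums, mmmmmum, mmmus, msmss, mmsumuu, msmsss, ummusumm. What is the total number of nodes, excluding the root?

32

Trie structure (* marks end of a word):
(root)
├─ m
│  ├─ m
│  │  ├─ m
│  │  │  ├─ m
│  │  │  │  └─ m
│  │  │  │     └─ u
│  │  │  │        └─ m *
│  │  │  └─ u
│  │  │     └─ s *
│  │  └─ s
│  │     └─ u
│  │        └─ m
│  │           └─ u
│  │              └─ u *
│  └─ s
│     └─ m
│        └─ s
│           └─ s *
│              └─ s *
└─ u
   └─ m
      └─ m
         └─ u
            ├─ m
            │  └─ s *
            └─ s
               ├─ m
               │  └─ u *
               └─ u
                  ├─ m
                  │  └─ m *
                  └─ s *
Counting every labelled node above: 32.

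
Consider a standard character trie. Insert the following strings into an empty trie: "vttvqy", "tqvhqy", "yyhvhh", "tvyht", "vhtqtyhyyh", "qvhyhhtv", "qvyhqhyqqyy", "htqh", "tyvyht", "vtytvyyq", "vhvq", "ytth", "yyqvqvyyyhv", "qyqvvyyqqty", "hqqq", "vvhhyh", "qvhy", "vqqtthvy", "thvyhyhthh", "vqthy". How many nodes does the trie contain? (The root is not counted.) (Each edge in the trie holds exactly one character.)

Count nodes per top-level branch (shared prefixes stored once):
  'h'-branch (hqqq, htqh): 7 nodes
  'q'-branch (qvhy, qvhyhhtv, qvyhqhyqqyy, qyqvvyyqqty): 27 nodes
  't'-branch (thvyhyhthh, tqvhqy, tvyht, tyvyht): 24 nodes
  'v'-branch (vhtqtyhyyh, vhvq, vqqtthvy, vqthy, vttvqy, vtytvyyq, vvhhyh): 38 nodes
  'y'-branch (ytth, yyhvhh, yyqvqvyyyhv): 18 nodes
Sum: 114

114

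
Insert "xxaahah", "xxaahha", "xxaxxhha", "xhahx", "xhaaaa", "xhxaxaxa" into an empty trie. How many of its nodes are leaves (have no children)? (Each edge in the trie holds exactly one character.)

Leaves are exactly the stored words that no other stored word extends.
Those words: "xhaaaa", "xhahx", "xhxaxaxa", "xxaahah", "xxaahha", "xxaxxhha"
Leaf count: 6

6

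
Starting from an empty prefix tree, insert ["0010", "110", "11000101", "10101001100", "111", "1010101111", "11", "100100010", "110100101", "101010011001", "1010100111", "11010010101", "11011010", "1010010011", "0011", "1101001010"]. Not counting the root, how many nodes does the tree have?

Count nodes per top-level branch (shared prefixes stored once):
  '0'-branch (0010, 0011): 5 nodes
  '1'-branch (100100010, 1010010011, 10101001100, 101010011001, 1010100111, 1010101111, 11, 110, 11000101, 110100101, 1101001010, 11010010101, 11011010, 111): 50 nodes
Sum: 55

55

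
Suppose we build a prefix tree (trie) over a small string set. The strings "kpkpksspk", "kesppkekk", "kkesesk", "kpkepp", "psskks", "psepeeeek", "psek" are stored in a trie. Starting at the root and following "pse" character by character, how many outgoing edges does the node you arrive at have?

The children of the "pse" node are the distinct next characters among strings starting with "pse".
Distinct next characters after "pse": k, p.
That node has 2 child edges.

2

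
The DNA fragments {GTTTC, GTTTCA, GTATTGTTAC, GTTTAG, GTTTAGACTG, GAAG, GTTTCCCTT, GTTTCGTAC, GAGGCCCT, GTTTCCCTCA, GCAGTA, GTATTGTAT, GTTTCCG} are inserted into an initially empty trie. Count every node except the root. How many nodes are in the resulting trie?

Count nodes per top-level branch (shared prefixes stored once):
  'G'-branch (GAAG, GAGGCCCT, GCAGTA, GTATTGTAT, GTATTGTTAC, GTTTAG, GTTTAGACTG, GTTTC, GTTTCA, GTTTCCCTCA, GTTTCCCTT, GTTTCCG, GTTTCGTAC): 47 nodes
Sum: 47

47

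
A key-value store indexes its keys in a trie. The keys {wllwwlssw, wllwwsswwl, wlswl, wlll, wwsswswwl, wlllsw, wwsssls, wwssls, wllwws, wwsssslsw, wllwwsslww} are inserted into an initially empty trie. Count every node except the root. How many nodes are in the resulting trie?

Trie structure (* marks end of a word):
(root)
└─ w
   ├─ l
   │  ├─ l
   │  │  ├─ l *
   │  │  │  └─ s
   │  │  │     └─ w *
   │  │  └─ w
   │  │     └─ w
   │  │        ├─ l
   │  │        │  └─ s
   │  │        │     └─ s
   │  │        │        └─ w *
   │  │        └─ s *
   │  │           └─ s
   │  │              ├─ l
   │  │              │  └─ w
   │  │              │     └─ w *
   │  │              └─ w
   │  │                 └─ w
   │  │                    └─ l *
   │  └─ s
   │     └─ w
   │        └─ l *
   └─ w
      └─ s
         └─ s
            ├─ l
            │  └─ s *
            ├─ s
            │  ├─ l
            │  │  └─ s *
            │  └─ s
            │     └─ l
            │        └─ s
            │           └─ w *
            └─ w
               └─ s
                  └─ w
                     └─ w
                        └─ l *
Counting every labelled node above: 40.

40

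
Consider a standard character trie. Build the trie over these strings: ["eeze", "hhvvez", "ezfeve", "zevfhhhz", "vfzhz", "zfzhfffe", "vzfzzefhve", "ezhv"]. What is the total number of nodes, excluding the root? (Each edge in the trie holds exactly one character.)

Insert word by word; a character creates a node only if that edge doesn't already exist:
  "eeze" → 4 new (e, e, z, e)
  "hhvvez" → 6 new (h, h, v, v, e, z)
  "ezfeve" → prefix "e" already present; 5 new (z, f, e, v, e)
  "zevfhhhz" → 8 new (z, e, v, f, h, h, h, z)
  "vfzhz" → 5 new (v, f, z, h, z)
  "zfzhfffe" → prefix "z" already present; 7 new (f, z, h, f, f, f, e)
  "vzfzzefhve" → prefix "v" already present; 9 new (z, f, z, z, e, f, h, v, e)
  "ezhv" → prefix "ez" already present; 2 new (h, v)
Total nodes = 4 + 6 + 5 + 8 + 5 + 7 + 9 + 2 = 46

46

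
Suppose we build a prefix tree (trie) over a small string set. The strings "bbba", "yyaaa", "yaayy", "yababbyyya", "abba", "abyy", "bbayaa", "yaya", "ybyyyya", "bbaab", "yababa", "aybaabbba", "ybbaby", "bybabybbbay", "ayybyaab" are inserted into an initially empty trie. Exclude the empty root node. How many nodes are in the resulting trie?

Trace insertions, counting only characters that open a new branch:
  "bbba" → 4 new (b, b, b, a)
  "yyaaa" → 5 new (y, y, a, a, a)
  "yaayy" → prefix "y" already present; 4 new (a, a, y, y)
  "yababbyyya" → prefix "ya" already present; 8 new (b, a, b, b, y, y, y, a)
  "abba" → 4 new (a, b, b, a)
  "abyy" → prefix "ab" already present; 2 new (y, y)
  "bbayaa" → prefix "bb" already present; 4 new (a, y, a, a)
  "yaya" → prefix "ya" already present; 2 new (y, a)
  "ybyyyya" → prefix "y" already present; 6 new (b, y, y, y, y, a)
  "bbaab" → prefix "bba" already present; 2 new (a, b)
  "yababa" → prefix "yabab" already present; 1 new (a)
  "aybaabbba" → prefix "a" already present; 8 new (y, b, a, a, b, b, b, a)
  "ybbaby" → prefix "yb" already present; 4 new (b, a, b, y)
  "bybabybbbay" → prefix "b" already present; 10 new (y, b, a, b, y, b, b, b, a, y)
  "ayybyaab" → prefix "ay" already present; 6 new (y, b, y, a, a, b)
Total nodes = 4 + 5 + 4 + 8 + 4 + 2 + 4 + 2 + 6 + 2 + 1 + 8 + 4 + 10 + 6 = 70

70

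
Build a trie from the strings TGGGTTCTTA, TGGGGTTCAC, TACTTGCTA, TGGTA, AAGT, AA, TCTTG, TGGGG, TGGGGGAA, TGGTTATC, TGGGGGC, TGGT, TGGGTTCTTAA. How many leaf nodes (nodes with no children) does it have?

9

Leaves are exactly the stored words that no other stored word extends.
Those words: "AAGT", "TACTTGCTA", "TCTTG", "TGGGGGAA", "TGGGGGC", "TGGGGTTCAC", "TGGGTTCTTAA", "TGGTA", "TGGTTATC"
Leaf count: 9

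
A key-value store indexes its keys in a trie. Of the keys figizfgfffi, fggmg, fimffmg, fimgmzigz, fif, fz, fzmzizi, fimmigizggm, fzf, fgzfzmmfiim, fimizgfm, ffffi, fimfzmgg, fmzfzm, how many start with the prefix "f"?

14

Walk to "f"; the words in its subtree are exactly those with that prefix.
Words under "f": ffffi, fggmg, fgzfzmmfiim, fif, figizfgfffi, fimffmg, fimfzmgg, fimgmzigz, fimizgfm, fimmigizggm, fmzfzm, fz, fzf, fzmzizi
Count: 14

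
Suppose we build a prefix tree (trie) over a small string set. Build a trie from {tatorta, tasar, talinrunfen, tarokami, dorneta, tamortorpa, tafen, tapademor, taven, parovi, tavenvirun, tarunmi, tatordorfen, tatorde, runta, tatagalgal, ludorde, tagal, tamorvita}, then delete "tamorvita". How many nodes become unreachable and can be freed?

4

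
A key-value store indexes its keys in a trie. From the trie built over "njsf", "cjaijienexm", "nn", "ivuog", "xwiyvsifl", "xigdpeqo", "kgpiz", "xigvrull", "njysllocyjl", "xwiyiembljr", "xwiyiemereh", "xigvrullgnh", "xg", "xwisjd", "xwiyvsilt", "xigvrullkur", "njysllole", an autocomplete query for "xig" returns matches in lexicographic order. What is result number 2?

Words with prefix "xig", in lexicographic order: "xigdpeqo", "xigvrull", "xigvrullgnh", "xigvrullkur"
The 2nd is xigvrull.

xigvrull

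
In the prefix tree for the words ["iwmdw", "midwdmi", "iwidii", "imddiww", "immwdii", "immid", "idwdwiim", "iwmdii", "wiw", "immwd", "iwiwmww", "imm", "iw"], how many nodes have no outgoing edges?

10

Leaves are exactly the stored words that no other stored word extends.
Those words: "idwdwiim", "imddiww", "immid", "immwdii", "iwidii", "iwiwmww", "iwmdii", "iwmdw", "midwdmi", "wiw"
Leaf count: 10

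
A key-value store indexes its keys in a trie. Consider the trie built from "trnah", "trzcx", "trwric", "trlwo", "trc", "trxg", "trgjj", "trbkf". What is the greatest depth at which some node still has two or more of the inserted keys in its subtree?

2

Look for the deepest trie node that still has at least two words in its subtree.
"trbkf" and "trc" agree on "tr" (2 characters) before diverging; nothing deeper is shared.
Longest shared-prefix length: 2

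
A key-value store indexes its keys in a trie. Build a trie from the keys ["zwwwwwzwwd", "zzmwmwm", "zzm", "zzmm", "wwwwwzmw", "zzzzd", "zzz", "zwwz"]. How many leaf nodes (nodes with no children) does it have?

6

Leaves are exactly the stored words that no other stored word extends.
Those words: "wwwwwzmw", "zwwwwwzwwd", "zwwz", "zzmm", "zzmwmwm", "zzzzd"
Leaf count: 6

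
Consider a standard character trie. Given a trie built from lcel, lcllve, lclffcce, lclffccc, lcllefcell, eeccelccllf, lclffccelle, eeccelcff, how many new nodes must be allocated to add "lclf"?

0

Every character of "lclf" already lies on an existing path (it is a prefix of some stored word).
No new nodes are needed: 0.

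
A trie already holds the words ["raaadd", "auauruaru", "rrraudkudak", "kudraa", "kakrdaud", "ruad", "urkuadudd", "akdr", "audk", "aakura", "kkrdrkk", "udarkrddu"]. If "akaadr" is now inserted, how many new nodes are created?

4

The longest prefix of "akaadr" already in the trie is "ak" (length 2).
Each of the 4 remaining characters creates one node.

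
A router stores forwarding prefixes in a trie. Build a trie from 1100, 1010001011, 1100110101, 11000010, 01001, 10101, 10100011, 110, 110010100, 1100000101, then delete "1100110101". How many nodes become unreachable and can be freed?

After clearing the end-marker at "1100110101", prune upward until reaching a node still needed by another word.
The suffix "10101" (5 nodes) is used only by "1100110101"; the node for "11001" still has the child "0", so pruning stops there.
Nodes removed: 5

5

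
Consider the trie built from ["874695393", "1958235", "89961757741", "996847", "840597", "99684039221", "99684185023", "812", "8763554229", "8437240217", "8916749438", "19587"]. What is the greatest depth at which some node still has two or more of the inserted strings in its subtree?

5

The deepest shared node is where two words last agree before diverging.
"99684039221" and "99684185023" agree on "99684" (5 characters) before diverging; nothing deeper is shared.
Longest shared-prefix length: 5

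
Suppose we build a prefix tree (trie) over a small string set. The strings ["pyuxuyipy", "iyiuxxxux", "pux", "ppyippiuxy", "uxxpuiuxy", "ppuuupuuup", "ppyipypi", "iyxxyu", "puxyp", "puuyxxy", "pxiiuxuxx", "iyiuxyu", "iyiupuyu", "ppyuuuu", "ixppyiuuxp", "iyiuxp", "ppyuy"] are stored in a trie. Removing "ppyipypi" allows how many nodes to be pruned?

3

Walk "ppyipypi" from the leaf back toward the root, removing each node that no remaining word uses.
The suffix "ypi" (3 nodes) is used only by "ppyipypi"; the node for "ppyip" still has the child "p", so pruning stops there.
Nodes removed: 3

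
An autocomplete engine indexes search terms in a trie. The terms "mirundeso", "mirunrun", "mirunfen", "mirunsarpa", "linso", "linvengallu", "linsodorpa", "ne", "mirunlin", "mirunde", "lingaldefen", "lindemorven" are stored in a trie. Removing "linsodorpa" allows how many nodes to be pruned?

5

After clearing the end-marker at "linsodorpa", prune upward until reaching a node still needed by another word.
The suffix "dorpa" (5 nodes) is used only by "linsodorpa"; "linso" is itself a stored word, so pruning stops there.
Nodes removed: 5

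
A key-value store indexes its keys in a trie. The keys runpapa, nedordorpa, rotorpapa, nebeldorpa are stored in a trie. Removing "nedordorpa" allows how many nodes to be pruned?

After clearing the end-marker at "nedordorpa", prune upward until reaching a node still needed by another word.
The suffix "dordorpa" (8 nodes) is used only by "nedordorpa"; the node for "ne" still has the child "b", so pruning stops there.
Nodes removed: 8

8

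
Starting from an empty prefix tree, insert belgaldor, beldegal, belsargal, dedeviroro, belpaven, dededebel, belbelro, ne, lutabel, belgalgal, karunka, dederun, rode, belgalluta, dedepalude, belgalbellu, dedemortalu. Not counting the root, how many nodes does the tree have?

93

Count nodes per top-level branch (shared prefixes stored once):
  'b'-branch (belbelro, beldegal, belgalbellu, belgaldor, belgalgal, belgalluta, belpaven, belsargal): 42 nodes
  'd'-branch (dededebel, dedemortalu, dedepalude, dederun, dedeviroro): 31 nodes
  'k'-branch (karunka): 7 nodes
  'l'-branch (lutabel): 7 nodes
  'n'-branch (ne): 2 nodes
  'r'-branch (rode): 4 nodes
Sum: 93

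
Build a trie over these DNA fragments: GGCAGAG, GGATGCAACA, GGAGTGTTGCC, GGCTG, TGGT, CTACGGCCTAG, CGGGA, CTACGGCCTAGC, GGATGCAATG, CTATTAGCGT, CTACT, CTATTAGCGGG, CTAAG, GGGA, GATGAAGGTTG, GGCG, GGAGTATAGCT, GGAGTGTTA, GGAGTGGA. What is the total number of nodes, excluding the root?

81

Count nodes per top-level branch (shared prefixes stored once):
  'C'-branch (CGGGA, CTAAG, CTACGGCCTAG, CTACGGCCTAGC, CTACT, CTATTAGCGGG, CTATTAGCGT): 28 nodes
  'G'-branch (GATGAAGGTTG, GGAGTATAGCT, GGAGTGGA, GGAGTGTTA, GGAGTGTTGCC, GGATGCAACA, GGATGCAATG, GGCAGAG, GGCG, GGCTG, GGGA): 49 nodes
  'T'-branch (TGGT): 4 nodes
Sum: 81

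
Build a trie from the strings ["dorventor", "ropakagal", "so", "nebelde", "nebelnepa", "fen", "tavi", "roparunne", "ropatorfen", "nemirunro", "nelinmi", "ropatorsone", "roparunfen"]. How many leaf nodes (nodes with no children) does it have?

13

A leaf is a node with no children — equivalently, the end of a word that is not a proper prefix of any other stored word.
Those words: "dorventor", "fen", "nebelde", "nebelnepa", "nelinmi", "nemirunro", "ropakagal", "roparunfen", "roparunne", "ropatorfen", "ropatorsone", "so", "tavi"
Leaf count: 13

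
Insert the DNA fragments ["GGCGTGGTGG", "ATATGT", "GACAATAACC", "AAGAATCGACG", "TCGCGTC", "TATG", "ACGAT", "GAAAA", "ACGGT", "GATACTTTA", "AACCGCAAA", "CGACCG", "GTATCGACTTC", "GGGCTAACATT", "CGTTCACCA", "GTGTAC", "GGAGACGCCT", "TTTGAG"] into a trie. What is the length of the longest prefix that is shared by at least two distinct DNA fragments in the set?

3

The deepest shared node is where two words last agree before diverging.
e.g. "ACGAT" and "ACGGT" share the prefix "ACG" of length 3; no pair shares a longer one.
Longest shared-prefix length: 3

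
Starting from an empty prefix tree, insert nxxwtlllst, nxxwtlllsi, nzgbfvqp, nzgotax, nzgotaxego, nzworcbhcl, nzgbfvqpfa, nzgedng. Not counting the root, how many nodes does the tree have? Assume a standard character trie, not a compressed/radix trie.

39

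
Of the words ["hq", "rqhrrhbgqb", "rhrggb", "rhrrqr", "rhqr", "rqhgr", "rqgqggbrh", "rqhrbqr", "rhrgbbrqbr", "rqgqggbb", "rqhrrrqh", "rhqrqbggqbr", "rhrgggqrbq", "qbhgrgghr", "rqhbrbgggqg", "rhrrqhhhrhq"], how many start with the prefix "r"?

14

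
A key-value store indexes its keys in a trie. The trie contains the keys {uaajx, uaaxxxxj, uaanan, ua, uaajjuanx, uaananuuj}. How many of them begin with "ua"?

Traverse to the node for "ua", then collect every word in that subtree.
Words under "ua": ua, uaajjuanx, uaajx, uaanan, uaananuuj, uaaxxxxj
Count: 6

6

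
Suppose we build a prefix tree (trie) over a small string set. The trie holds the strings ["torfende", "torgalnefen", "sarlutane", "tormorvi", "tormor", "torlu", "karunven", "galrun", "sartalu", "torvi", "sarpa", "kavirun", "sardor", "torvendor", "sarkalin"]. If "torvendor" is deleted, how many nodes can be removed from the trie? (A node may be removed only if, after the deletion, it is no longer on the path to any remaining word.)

5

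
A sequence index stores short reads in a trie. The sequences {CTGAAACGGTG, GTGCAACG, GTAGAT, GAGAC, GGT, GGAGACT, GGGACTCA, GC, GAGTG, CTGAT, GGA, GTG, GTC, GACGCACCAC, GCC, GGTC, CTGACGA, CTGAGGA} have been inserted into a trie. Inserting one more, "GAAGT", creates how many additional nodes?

Walking "GAAGT" from the root, the first 2 characters ("GA") follow existing edges; "A" is the first miss.
So 5 − 2 = 3 new nodes.

3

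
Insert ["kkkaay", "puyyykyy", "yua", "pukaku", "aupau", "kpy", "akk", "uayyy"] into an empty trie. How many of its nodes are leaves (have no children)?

8

Leaves are exactly the stored words that no other stored word extends.
Those words: "akk", "aupau", "kkkaay", "kpy", "pukaku", "puyyykyy", "uayyy", "yua"
Leaf count: 8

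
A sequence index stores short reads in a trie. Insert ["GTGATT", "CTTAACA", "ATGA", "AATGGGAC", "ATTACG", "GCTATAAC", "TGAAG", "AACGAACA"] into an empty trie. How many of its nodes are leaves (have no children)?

8

A leaf is a node with no children — equivalently, the end of a word that is not a proper prefix of any other stored word.
Those words: "AACGAACA", "AATGGGAC", "ATGA", "ATTACG", "CTTAACA", "GCTATAAC", "GTGATT", "TGAAG"
Leaf count: 8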